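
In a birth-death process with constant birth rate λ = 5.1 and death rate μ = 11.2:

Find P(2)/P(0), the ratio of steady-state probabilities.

For constant rates: P(n)/P(0) = (λ/μ)^n
P(2)/P(0) = (5.1/11.2)^2 = 0.4554^2 = 0.2074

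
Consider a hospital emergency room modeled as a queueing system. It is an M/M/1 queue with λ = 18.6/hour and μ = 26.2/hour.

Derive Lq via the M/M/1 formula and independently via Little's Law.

Method 1 (direct): Lq = λ²/(μ(μ-λ)) = 345.96/(26.2 × 7.60) = 1.7374

Method 2 (Little's Law):
W = 1/(μ-λ) = 1/7.60 = 0.13158
Wq = W - 1/μ = 0.13158 - 0.038168 = 0.09341
Lq = λWq = 18.6 × 0.09341 = 1.7374 ✔ (matches Method 1)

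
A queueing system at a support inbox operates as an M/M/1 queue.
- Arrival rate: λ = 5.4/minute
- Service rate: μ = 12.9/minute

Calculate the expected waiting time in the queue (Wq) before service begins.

First, compute utilization: ρ = λ/μ = 5.4/12.9 = 0.4186
For M/M/1: Wq = λ/(μ(μ-λ))
Wq = 5.4/(12.9 × (12.9-5.4))
Wq = 5.4/(12.9 × 7.50)
Wq = 0.05581 minutes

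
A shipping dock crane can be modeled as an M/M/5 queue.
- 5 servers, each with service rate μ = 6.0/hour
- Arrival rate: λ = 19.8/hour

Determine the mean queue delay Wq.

Traffic intensity: ρ = λ/(cμ) = 19.8/(5×6.0) = 0.6600
Since ρ = 0.6600 < 1, system is stable.
Offered load a = λ/μ = cρ = 19.8/6.0 = 3.3000
P₀ = [ Σₙ₌₀^4 aⁿ/n! + a^5/(5!(1-ρ)) ]⁻¹
Σ = a^0/0! + a^1/1! + a^2/2! + a^3/3! + a^4/4! = 1.0000 + 3.3000 + 5.4450 + 5.9895 + 4.9413 = 20.6758
a^5/(5!(1-ρ)) = 391.3539/(120 × 0.3400) = 9.5920
P₀ = 1/(20.6758 + 9.5920) = 0.03304
Lq = P₀·a^5·ρ / (5!(1-ρ)²) = 0.03304 × 391.3539 × 0.6600 / (120 × 0.1156) = 0.6152
Wq = Lq/λ = 0.6152/19.8 = 0.03107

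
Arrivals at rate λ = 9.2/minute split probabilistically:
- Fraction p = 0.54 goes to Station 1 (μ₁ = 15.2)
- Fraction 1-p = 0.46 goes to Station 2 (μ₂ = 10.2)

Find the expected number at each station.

Effective rates: λ₁ = 9.2×0.54 = 4.968, λ₂ = 9.2×0.46 = 4.232
Station 1: ρ₁ = 4.968/15.2 = 0.32684, L₁ = ρ₁/(1-ρ₁) = 0.32684/(1-0.32684) = 0.4855
Station 2: ρ₂ = 4.232/10.2 = 0.4149, L₂ = ρ₂/(1-ρ₂) = 0.4149/(1-0.4149) = 0.7091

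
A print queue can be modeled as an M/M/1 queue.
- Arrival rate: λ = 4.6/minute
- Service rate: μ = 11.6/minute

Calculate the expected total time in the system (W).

First, compute utilization: ρ = λ/μ = 4.6/11.6 = 0.3966
For M/M/1: W = 1/(μ-λ)
W = 1/(11.6-4.6) = 1/7.00
W = 0.1429 minutes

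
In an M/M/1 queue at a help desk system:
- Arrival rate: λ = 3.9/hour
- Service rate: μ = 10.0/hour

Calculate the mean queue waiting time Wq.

First, compute utilization: ρ = λ/μ = 3.9/10.0 = 0.3900
For M/M/1: Wq = λ/(μ(μ-λ))
Wq = 3.9/(10.0 × (10.0-3.9))
Wq = 3.9/(10.0 × 6.10)
Wq = 0.06393 hours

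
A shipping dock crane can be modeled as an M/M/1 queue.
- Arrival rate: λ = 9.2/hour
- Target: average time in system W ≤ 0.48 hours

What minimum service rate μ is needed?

For M/M/1: W = 1/(μ-λ)
Need W ≤ 0.48, so 1/(μ-λ) ≤ 0.48
μ - λ ≥ 1/0.48 = 2.0833
μ ≥ 9.2 + 2.0833 = 11.2833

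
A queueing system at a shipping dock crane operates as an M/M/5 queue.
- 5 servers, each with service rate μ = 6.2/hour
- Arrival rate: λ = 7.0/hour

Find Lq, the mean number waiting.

Traffic intensity: ρ = λ/(cμ) = 7.0/(5×6.2) = 0.2258
Since ρ = 0.2258 < 1, system is stable.
Offered load a = λ/μ = cρ = 7.0/6.2 = 1.1290
P₀ = [ Σₙ₌₀^4 aⁿ/n! + a^5/(5!(1-ρ)) ]⁻¹
Σ = a^0/0! + a^1/1! + a^2/2! + a^3/3! + a^4/4! = 1.0000 + 1.1290 + 0.6374 + 0.2399 + 0.06770 = 3.0740
a^5/(5!(1-ρ)) = 1.8346/(120 × 0.7742) = 0.01975
P₀ = 1/(3.0740 + 0.01975) = 0.3232
Lq = P₀·a^5·ρ / (5!(1-ρ)²) = 0.32324 × 1.8346 × 0.22581 / (120 × 0.59938) = 0.001862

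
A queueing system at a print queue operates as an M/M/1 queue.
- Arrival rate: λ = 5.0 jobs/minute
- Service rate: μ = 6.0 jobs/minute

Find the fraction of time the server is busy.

Server utilization: ρ = λ/μ
ρ = 5.0/6.0 = 0.8333
The server is busy 83.33% of the time.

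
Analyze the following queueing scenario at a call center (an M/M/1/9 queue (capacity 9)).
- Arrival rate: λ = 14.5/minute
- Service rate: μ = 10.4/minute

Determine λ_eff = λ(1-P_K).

ρ = λ/μ = 14.5/10.4 = 1.39423
P₀ = (1-ρ)/(1-ρ^(K+1)) = (1-1.39423)/(1-1.39423^10) = -0.3942/-26.7552 = 0.01473
P_K = P₀×ρ^K = 0.014735 × 1.39423^9 = 0.014735 × 19.9072 = 0.2933
λ_eff = λ(1-P_K) = 14.5 × (1 - 0.293327) = 14.5 × 0.706673 = 10.2468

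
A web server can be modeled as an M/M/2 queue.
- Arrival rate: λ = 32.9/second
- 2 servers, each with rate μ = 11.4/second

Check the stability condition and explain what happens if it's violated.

Stability requires ρ = λ/(cμ) < 1
ρ = 32.9/(2 × 11.4) = 32.9/22.80 = 1.4430
Since 1.4430 ≥ 1, the system is UNSTABLE.
Need c > λ/μ = 32.9/11.4 = 2.89.
Minimum servers needed: c = 3.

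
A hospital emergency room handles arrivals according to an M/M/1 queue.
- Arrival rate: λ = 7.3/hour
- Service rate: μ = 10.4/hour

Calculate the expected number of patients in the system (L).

ρ = λ/μ = 7.3/10.4 = 0.7019
For M/M/1: L = λ/(μ-λ)
L = 7.3/(10.4-7.3) = 7.3/3.10
L = 2.3548 patients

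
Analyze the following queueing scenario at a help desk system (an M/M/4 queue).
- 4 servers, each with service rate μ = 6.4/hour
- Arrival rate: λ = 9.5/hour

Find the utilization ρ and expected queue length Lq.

Traffic intensity: ρ = λ/(cμ) = 9.5/(4×6.4) = 0.3711
Since ρ = 0.3711 < 1, system is stable.
Offered load a = λ/μ = cρ = 9.5/6.4 = 1.4844
P₀ = [ Σₙ₌₀^3 aⁿ/n! + a^4/(4!(1-ρ)) ]⁻¹
Σ = a^0/0! + a^1/1! + a^2/2! + a^3/3! = 1.0000 + 1.4844 + 1.1017 + 0.5451 = 4.1312
a^4/(4!(1-ρ)) = 4.8548/(24 × 0.6289) = 0.3216
P₀ = 1/(4.1312 + 0.3216) = 0.2246
Lq = P₀·a^4·ρ / (4!(1-ρ)²) = 0.22458 × 4.8548 × 0.37109 / (24 × 0.39552) = 0.04262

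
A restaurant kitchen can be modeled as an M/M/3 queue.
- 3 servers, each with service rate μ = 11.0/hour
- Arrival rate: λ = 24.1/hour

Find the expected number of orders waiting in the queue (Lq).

Traffic intensity: ρ = λ/(cμ) = 24.1/(3×11.0) = 0.7303
Since ρ = 0.7303 < 1, system is stable.
Offered load a = λ/μ = cρ = 24.1/11.0 = 2.1909
P₀ = [ Σₙ₌₀^2 aⁿ/n! + a^3/(3!(1-ρ)) ]⁻¹
Σ = a^0/0! + a^1/1! + a^2/2! = 1.00000 + 2.19091 + 2.40004 = 5.5910
a^3/(3!(1-ρ)) = 10.5165/(6 × 0.269697) = 6.4990
P₀ = 1/(5.5910 + 6.4990) = 0.08271
Lq = P₀·a^3·ρ / (3!(1-ρ)²) = 0.082713 × 10.5165 × 0.73030 / (6 × 0.072736) = 1.4556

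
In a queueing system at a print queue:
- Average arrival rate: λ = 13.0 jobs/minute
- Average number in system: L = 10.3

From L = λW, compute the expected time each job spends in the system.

Little's Law: L = λW, so W = L/λ
W = 10.3/13.0 = 0.7923 minutes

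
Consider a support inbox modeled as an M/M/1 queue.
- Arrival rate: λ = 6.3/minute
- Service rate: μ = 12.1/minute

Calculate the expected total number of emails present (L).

ρ = λ/μ = 6.3/12.1 = 0.5207
For M/M/1: L = λ/(μ-λ)
L = 6.3/(12.1-6.3) = 6.3/5.80
L = 1.0862 emails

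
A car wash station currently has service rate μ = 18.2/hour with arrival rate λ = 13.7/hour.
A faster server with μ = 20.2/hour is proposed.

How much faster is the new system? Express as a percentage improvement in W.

System 1: ρ₁ = 13.7/18.2 = 0.7527, W₁ = 1/(18.2-13.7) = 0.22222
System 2: ρ₂ = 13.7/20.2 = 0.6782, W₂ = 1/(20.2-13.7) = 0.15385
Improvement: (W₁-W₂)/W₁ = (0.22222-0.15385)/0.22222 = 30.77%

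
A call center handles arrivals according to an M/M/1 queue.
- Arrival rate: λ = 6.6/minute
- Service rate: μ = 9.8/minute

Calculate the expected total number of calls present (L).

ρ = λ/μ = 6.6/9.8 = 0.6735
For M/M/1: L = λ/(μ-λ)
L = 6.6/(9.8-6.6) = 6.6/3.20
L = 2.0625 calls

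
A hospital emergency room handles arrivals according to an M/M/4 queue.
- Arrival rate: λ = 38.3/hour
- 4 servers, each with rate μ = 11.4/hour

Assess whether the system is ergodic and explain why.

Stability requires ρ = λ/(cμ) < 1
ρ = 38.3/(4 × 11.4) = 38.3/45.60 = 0.8399
Since 0.8399 < 1, the system is STABLE.
The servers are busy 83.99% of the time.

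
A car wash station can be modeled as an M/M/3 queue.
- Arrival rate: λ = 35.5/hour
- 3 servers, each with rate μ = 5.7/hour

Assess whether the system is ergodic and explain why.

Stability requires ρ = λ/(cμ) < 1
ρ = 35.5/(3 × 5.7) = 35.5/17.10 = 2.0760
Since 2.0760 ≥ 1, the system is UNSTABLE.
Need c > λ/μ = 35.5/5.7 = 6.23.
Minimum servers needed: c = 7.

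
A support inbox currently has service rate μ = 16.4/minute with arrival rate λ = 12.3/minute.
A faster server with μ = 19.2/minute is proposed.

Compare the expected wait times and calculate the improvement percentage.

System 1: ρ₁ = 12.3/16.4 = 0.7500, W₁ = 1/(16.4-12.3) = 0.24390
System 2: ρ₂ = 12.3/19.2 = 0.6406, W₂ = 1/(19.2-12.3) = 0.14493
Improvement: (W₁-W₂)/W₁ = (0.24390-0.14493)/0.24390 = 40.58%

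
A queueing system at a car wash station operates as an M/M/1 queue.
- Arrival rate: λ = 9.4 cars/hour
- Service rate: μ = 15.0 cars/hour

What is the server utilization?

Server utilization: ρ = λ/μ
ρ = 9.4/15.0 = 0.6267
The server is busy 62.67% of the time.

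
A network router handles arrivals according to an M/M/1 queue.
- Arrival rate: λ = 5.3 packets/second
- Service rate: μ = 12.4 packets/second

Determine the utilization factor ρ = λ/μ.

Server utilization: ρ = λ/μ
ρ = 5.3/12.4 = 0.4274
The server is busy 42.74% of the time.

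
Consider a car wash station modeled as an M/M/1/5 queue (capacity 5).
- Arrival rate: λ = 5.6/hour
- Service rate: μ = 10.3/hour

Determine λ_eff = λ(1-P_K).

ρ = λ/μ = 5.6/10.3 = 0.5437
P₀ = (1-ρ)/(1-ρ^(K+1)) = (1-0.5437)/(1-0.5437^6) = 0.4563/0.9742 = 0.4684
P_K = P₀×ρ^K = 0.4684 × 0.5437^5 = 0.4684 × 0.04751 = 0.02225
λ_eff = λ(1-P_K) = 5.6 × (1 - 0.02225) = 5.6 × 0.97775 = 5.4754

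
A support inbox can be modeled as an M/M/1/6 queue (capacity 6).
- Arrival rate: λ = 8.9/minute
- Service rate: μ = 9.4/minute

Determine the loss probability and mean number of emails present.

ρ = λ/μ = 8.9/9.4 = 0.9468
P₀ = (1-ρ)/(1-ρ^(K+1)) = (1-0.9468)/(1-0.9468^7) = 0.05320/0.3180 = 0.1673
P_K = P₀×ρ^K = 0.1673 × 0.9468^6 = 0.1673 × 0.7204 = 0.1205
Blocking probability P_6 = 0.1205 (12.05%)
L = ρ[1 - (K+1)ρ^K + Kρ^(K+1)] / [(1-ρ)(1-ρ^(K+1))]
L = 0.9468 × (1 - 7×0.720360 + 6×0.682037) / ((1 - 0.9468) × (1 - 0.682037)) = 2.7819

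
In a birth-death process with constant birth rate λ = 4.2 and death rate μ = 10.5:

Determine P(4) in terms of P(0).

For constant rates: P(n)/P(0) = (λ/μ)^n
P(4)/P(0) = (4.2/10.5)^4 = 0.4000^4 = 0.02560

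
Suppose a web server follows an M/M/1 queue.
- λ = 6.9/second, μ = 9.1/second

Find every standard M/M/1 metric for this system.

Step 1: ρ = λ/μ = 6.9/9.1 = 0.7582
Step 2: L = λ/(μ-λ) = 6.9/2.20 = 3.1364
Step 3: Lq = λ²/(μ(μ-λ)) = 47.61/(9.1×2.20) = 2.3781
Step 4: W = 1/(μ-λ) = 1/2.20 = 0.45455
Step 5: Wq = λ/(μ(μ-λ)) = 6.9/(9.1×2.20) = 0.3447
Step 6: P(0) = 1-ρ = 0.2418
Verify: L = λW = 6.9×0.45455 = 3.1364 ✔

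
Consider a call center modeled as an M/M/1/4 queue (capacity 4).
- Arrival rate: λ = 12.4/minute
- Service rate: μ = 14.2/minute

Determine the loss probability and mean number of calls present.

ρ = λ/μ = 12.4/14.2 = 0.8732
P₀ = (1-ρ)/(1-ρ^(K+1)) = (1-0.8732)/(1-0.8732^5) = 0.12680/0.49235 = 0.2575
P_K = P₀×ρ^K = 0.2575 × 0.8732^4 = 0.2575 × 0.5814 = 0.1497
Blocking probability P_4 = 0.1497 (14.97%)
L = ρ[1 - (K+1)ρ^K + Kρ^(K+1)] / [(1-ρ)(1-ρ^(K+1))]
L = 0.8732 × (1 - 5×0.581373 + 4×0.507655) / ((1 - 0.8732) × (1 - 0.507655)) = 1.7310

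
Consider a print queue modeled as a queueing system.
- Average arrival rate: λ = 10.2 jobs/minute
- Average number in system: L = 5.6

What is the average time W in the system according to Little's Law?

Little's Law: L = λW, so W = L/λ
W = 5.6/10.2 = 0.5490 minutes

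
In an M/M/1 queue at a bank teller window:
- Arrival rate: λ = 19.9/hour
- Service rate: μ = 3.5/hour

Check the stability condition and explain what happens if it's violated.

Stability requires ρ = λ/(cμ) < 1
ρ = 19.9/(1 × 3.5) = 19.9/3.50 = 5.6857
Since 5.6857 ≥ 1, the system is UNSTABLE.
Queue grows without bound. Need μ > λ = 19.9.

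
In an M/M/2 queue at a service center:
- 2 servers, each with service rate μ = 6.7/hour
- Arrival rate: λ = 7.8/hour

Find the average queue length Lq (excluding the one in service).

Traffic intensity: ρ = λ/(cμ) = 7.8/(2×6.7) = 0.5821
Since ρ = 0.5821 < 1, system is stable.
Offered load a = λ/μ = cρ = 7.8/6.7 = 1.1642
P₀ = [ Σₙ₌₀^1 aⁿ/n! + a^2/(2!(1-ρ)) ]⁻¹
Σ = a^0/0! + a^1/1! = 1.0000 + 1.1642 = 2.1642
a^2/(2!(1-ρ)) = 1.3553/(2 × 0.41791) = 1.6215
P₀ = 1/(2.1642 + 1.6215) = 0.2642
Lq = P₀·a^2·ρ / (2!(1-ρ)²) = 0.26415 × 1.3553 × 0.58209 / (2 × 0.17465) = 0.5966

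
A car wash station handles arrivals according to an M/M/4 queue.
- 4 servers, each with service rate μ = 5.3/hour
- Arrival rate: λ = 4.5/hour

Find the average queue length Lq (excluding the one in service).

Traffic intensity: ρ = λ/(cμ) = 4.5/(4×5.3) = 0.2123
Since ρ = 0.2123 < 1, system is stable.
Offered load a = λ/μ = cρ = 4.5/5.3 = 0.8491
P₀ = [ Σₙ₌₀^3 aⁿ/n! + a^4/(4!(1-ρ)) ]⁻¹
Σ = a^0/0! + a^1/1! + a^2/2! + a^3/3! = 1.0000 + 0.8491 + 0.3604 + 0.1020 = 2.3115
a^4/(4!(1-ρ)) = 0.5197/(24 × 0.7877) = 0.02749
P₀ = 1/(2.3115 + 0.02749) = 0.4275
Lq = P₀·a^4·ρ / (4!(1-ρ)²) = 0.4275 × 0.5197 × 0.2123 / (24 × 0.6205) = 0.003167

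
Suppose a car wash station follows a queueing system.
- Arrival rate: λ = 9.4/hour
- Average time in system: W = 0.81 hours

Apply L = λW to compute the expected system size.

Little's Law: L = λW
L = 9.4 × 0.81 = 7.6140 cars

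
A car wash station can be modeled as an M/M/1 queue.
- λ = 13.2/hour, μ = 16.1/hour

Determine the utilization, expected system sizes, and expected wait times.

Step 1: ρ = λ/μ = 13.2/16.1 = 0.8199
Step 2: L = λ/(μ-λ) = 13.2/2.90 = 4.5517
Step 3: Lq = λ²/(μ(μ-λ)) = 174.24/(16.1×2.90) = 3.7318
Step 4: W = 1/(μ-λ) = 1/2.90 = 0.344828
Step 5: Wq = λ/(μ(μ-λ)) = 13.2/(16.1×2.90) = 0.2827
Step 6: P(0) = 1-ρ = 0.1801
Verify: L = λW = 13.2×0.344828 = 4.5517 ✔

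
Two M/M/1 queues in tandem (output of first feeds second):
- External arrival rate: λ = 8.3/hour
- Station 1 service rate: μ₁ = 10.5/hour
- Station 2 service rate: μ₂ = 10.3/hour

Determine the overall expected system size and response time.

By Jackson's theorem, each station behaves as independent M/M/1.
Station 1: ρ₁ = 8.3/10.5 = 0.7905, L₁ = ρ₁/(1-ρ₁) = λ/(μ₁-λ) = 8.3/2.20 = 3.7727
Station 2: ρ₂ = 8.3/10.3 = 0.8058, L₂ = ρ₂/(1-ρ₂) = λ/(μ₂-λ) = 8.3/2.00 = 4.1500
Total: L = L₁ + L₂ = 3.7727 + 4.1500 = 7.9227
W = L/λ = 7.9227/8.3 = 0.9545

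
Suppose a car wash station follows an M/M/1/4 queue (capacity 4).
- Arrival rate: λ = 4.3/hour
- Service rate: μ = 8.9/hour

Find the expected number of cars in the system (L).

ρ = λ/μ = 4.3/8.9 = 0.483146
P₀ = (1-ρ)/(1-ρ^(K+1)) = (1-0.483146)/(1-0.483146^5) = 0.51685/0.97367 = 0.5308
P_K = P₀×ρ^K = 0.5308 × 0.483146^4 = 0.5308 × 0.05449 = 0.02892
L = ρ[1 - (K+1)ρ^K + Kρ^(K+1)] / [(1-ρ)(1-ρ^(K+1))]
L = 0.483146 × (1 - 5×0.05449 + 4×0.02633) / ((1 - 0.483146) × (1 - 0.02633)) = 0.7996 cars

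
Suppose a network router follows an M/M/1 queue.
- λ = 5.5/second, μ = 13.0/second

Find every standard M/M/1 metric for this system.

Step 1: ρ = λ/μ = 5.5/13.0 = 0.4231
Step 2: L = λ/(μ-λ) = 5.5/7.50 = 0.7333
Step 3: Lq = λ²/(μ(μ-λ)) = 30.25/(13.0×7.50) = 0.3103
Step 4: W = 1/(μ-λ) = 1/7.50 = 0.13333
Step 5: Wq = λ/(μ(μ-λ)) = 5.5/(13.0×7.50) = 0.05641
Step 6: P(0) = 1-ρ = 0.5769
Verify: L = λW = 5.5×0.13333 = 0.7333 ✔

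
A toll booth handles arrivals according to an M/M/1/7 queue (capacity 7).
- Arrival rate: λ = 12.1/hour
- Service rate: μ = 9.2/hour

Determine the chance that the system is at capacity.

ρ = λ/μ = 12.1/9.2 = 1.31522
P₀ = (1-ρ)/(1-ρ^(K+1)) = (1-1.31522)/(1-1.31522^8) = -0.3152/-7.9534 = 0.03963
P_K = P₀×ρ^K = 0.03963 × 1.31522^7 = 0.03963 × 6.8075 = 0.2698
Blocking probability = 26.98%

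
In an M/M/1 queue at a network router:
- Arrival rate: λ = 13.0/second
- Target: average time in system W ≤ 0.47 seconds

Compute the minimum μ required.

For M/M/1: W = 1/(μ-λ)
Need W ≤ 0.47, so 1/(μ-λ) ≤ 0.47
μ - λ ≥ 1/0.47 = 2.1277
μ ≥ 13.0 + 2.1277 = 15.1277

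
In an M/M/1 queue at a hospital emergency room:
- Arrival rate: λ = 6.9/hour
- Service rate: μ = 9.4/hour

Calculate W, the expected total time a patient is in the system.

First, compute utilization: ρ = λ/μ = 6.9/9.4 = 0.7340
For M/M/1: W = 1/(μ-λ)
W = 1/(9.4-6.9) = 1/2.50
W = 0.4000 hours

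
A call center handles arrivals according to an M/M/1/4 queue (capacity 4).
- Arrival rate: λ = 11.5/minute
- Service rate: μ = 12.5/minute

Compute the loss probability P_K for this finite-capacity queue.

ρ = λ/μ = 11.5/12.5 = 0.9200
P₀ = (1-ρ)/(1-ρ^(K+1)) = (1-0.9200)/(1-0.9200^5) = 0.08000/0.3409 = 0.2347
P_K = P₀×ρ^K = 0.2347 × 0.9200^4 = 0.2347 × 0.7164 = 0.1681
Blocking probability = 16.81%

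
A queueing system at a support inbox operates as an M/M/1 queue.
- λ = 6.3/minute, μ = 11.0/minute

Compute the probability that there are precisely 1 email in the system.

ρ = λ/μ = 6.3/11.0 = 0.5727
P(n) = (1-ρ)ρⁿ
P(1) = (1-0.5727) × 0.5727^1
P(1) = 0.4273 × 0.5727
P(1) = 0.2447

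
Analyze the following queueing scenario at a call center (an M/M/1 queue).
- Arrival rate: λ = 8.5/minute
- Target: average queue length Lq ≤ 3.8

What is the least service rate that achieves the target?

For M/M/1: Lq = λ²/(μ(μ-λ))
Need Lq ≤ 3.8, i.e. μ(μ-λ) ≥ λ²/3.8
μ² - 8.5μ - 72.25/3.8 ≥ 0  →  μ² - 8.5μ - 19.01316 ≥ 0
Quadratic formula (positive root): μ = [λ + √(λ² + 4×19.01316)]/2
Discriminant: 72.25 + 4×19.01316 = 148.3026, √148.3026 = 12.1780
μ ≥ (8.5 + 12.1780)/2 = 10.3390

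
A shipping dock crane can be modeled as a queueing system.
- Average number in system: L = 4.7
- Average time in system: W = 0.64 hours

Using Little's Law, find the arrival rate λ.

Little's Law: L = λW, so λ = L/W
λ = 4.7/0.64 = 7.3438 containers/hour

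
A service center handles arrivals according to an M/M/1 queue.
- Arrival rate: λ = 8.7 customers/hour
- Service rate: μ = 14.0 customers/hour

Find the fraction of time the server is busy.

Server utilization: ρ = λ/μ
ρ = 8.7/14.0 = 0.6214
The server is busy 62.14% of the time.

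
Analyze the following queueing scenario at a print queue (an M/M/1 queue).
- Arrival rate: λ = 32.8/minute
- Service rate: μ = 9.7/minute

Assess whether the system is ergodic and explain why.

Stability requires ρ = λ/(cμ) < 1
ρ = 32.8/(1 × 9.7) = 32.8/9.70 = 3.3814
Since 3.3814 ≥ 1, the system is UNSTABLE.
Queue grows without bound. Need μ > λ = 32.8.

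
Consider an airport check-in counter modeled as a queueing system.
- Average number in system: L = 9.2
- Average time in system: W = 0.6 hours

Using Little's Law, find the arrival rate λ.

Little's Law: L = λW, so λ = L/W
λ = 9.2/0.6 = 15.3333 passengers/hour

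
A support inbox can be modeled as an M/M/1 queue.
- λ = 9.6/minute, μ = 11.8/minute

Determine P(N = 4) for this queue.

ρ = λ/μ = 9.6/11.8 = 0.8136
P(n) = (1-ρ)ρⁿ
P(4) = (1-0.8136) × 0.8136^4
P(4) = 0.1864 × 0.4382
P(4) = 0.08168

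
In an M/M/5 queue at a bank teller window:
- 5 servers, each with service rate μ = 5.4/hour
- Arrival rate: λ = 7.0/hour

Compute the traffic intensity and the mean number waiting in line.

Traffic intensity: ρ = λ/(cμ) = 7.0/(5×5.4) = 0.2593
Since ρ = 0.2593 < 1, system is stable.
Offered load a = λ/μ = cρ = 7.0/5.4 = 1.2963
P₀ = [ Σₙ₌₀^4 aⁿ/n! + a^5/(5!(1-ρ)) ]⁻¹
Σ = a^0/0! + a^1/1! + a^2/2! + a^3/3! + a^4/4! = 1.0000 + 1.2963 + 0.8402 + 0.3630 + 0.1177 = 3.6172
a^5/(5!(1-ρ)) = 3.6603/(120 × 0.7407) = 0.04118
P₀ = 1/(3.6172 + 0.04118) = 0.2733
Lq = P₀·a^5·ρ / (5!(1-ρ)²) = 0.2733 × 3.6603 × 0.2593 / (120 × 0.5487) = 0.003940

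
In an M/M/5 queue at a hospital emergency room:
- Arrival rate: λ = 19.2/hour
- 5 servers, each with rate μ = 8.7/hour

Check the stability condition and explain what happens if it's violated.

Stability requires ρ = λ/(cμ) < 1
ρ = 19.2/(5 × 8.7) = 19.2/43.50 = 0.4414
Since 0.4414 < 1, the system is STABLE.
The servers are busy 44.14% of the time.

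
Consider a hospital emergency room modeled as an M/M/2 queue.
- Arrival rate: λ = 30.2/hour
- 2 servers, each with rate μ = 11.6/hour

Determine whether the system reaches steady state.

Stability requires ρ = λ/(cμ) < 1
ρ = 30.2/(2 × 11.6) = 30.2/23.20 = 1.3017
Since 1.3017 ≥ 1, the system is UNSTABLE.
Need c > λ/μ = 30.2/11.6 = 2.60.
Minimum servers needed: c = 3.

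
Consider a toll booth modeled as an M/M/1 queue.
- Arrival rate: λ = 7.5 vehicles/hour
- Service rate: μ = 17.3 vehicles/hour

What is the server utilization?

Server utilization: ρ = λ/μ
ρ = 7.5/17.3 = 0.4335
The server is busy 43.35% of the time.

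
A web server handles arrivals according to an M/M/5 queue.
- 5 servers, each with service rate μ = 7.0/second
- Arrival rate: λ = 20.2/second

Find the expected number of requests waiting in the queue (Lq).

Traffic intensity: ρ = λ/(cμ) = 20.2/(5×7.0) = 0.5771
Since ρ = 0.5771 < 1, system is stable.
Offered load a = λ/μ = cρ = 20.2/7.0 = 2.8857
P₀ = [ Σₙ₌₀^4 aⁿ/n! + a^5/(5!(1-ρ)) ]⁻¹
Σ = a^0/0! + a^1/1! + a^2/2! + a^3/3! + a^4/4! = 1.00000 + 2.88571 + 4.16367 + 4.00506 + 2.88936 = 14.9438
a^5/(5!(1-ρ)) = 200.1090/(120 × 0.42286) = 3.9436
P₀ = 1/(14.9438 + 3.9436) = 0.05295
Lq = P₀·a^5·ρ / (5!(1-ρ)²) = 0.05295 × 200.1090 × 0.5771 / (120 × 0.1788) = 0.2850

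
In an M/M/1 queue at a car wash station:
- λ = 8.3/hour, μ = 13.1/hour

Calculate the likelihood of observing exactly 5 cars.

ρ = λ/μ = 8.3/13.1 = 0.6336
P(n) = (1-ρ)ρⁿ
P(5) = (1-0.6336) × 0.6336^5
P(5) = 0.3664 × 0.1021
P(5) = 0.03741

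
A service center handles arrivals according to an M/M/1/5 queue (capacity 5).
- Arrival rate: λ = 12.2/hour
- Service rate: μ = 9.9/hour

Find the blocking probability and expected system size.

ρ = λ/μ = 12.2/9.9 = 1.23232
P₀ = (1-ρ)/(1-ρ^(K+1)) = (1-1.23232)/(1-1.23232^6) = -0.23232/-2.5022 = 0.09285
P_K = P₀×ρ^K = 0.09285 × 1.23232^5 = 0.09285 × 2.8420 = 0.2639
Blocking probability P_5 = 0.2639 (26.39%)
L = ρ[1 - (K+1)ρ^K + Kρ^(K+1)] / [(1-ρ)(1-ρ^(K+1))]
L = 1.23232 × (1 - 6×2.841957 + 5×3.502200) / ((1 - 1.23232) × (1 - 3.502200)) = 3.0935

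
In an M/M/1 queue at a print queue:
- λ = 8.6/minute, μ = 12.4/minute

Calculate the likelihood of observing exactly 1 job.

ρ = λ/μ = 8.6/12.4 = 0.69355
P(n) = (1-ρ)ρⁿ
P(1) = (1-0.69355) × 0.69355^1
P(1) = 0.30645 × 0.69355
P(1) = 0.2125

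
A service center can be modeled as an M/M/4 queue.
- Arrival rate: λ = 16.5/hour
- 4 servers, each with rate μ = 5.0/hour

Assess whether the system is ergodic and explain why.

Stability requires ρ = λ/(cμ) < 1
ρ = 16.5/(4 × 5.0) = 16.5/20.00 = 0.8250
Since 0.8250 < 1, the system is STABLE.
The servers are busy 82.50% of the time.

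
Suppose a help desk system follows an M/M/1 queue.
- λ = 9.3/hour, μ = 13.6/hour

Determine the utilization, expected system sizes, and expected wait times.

Step 1: ρ = λ/μ = 9.3/13.6 = 0.6838
Step 2: L = λ/(μ-λ) = 9.3/4.30 = 2.1628
Step 3: Lq = λ²/(μ(μ-λ)) = 86.49/(13.6×4.30) = 1.4790
Step 4: W = 1/(μ-λ) = 1/4.30 = 0.23256
Step 5: Wq = λ/(μ(μ-λ)) = 9.3/(13.6×4.30) = 0.1590
Step 6: P(0) = 1-ρ = 0.3162
Verify: L = λW = 9.3×0.23256 = 2.1628 ✔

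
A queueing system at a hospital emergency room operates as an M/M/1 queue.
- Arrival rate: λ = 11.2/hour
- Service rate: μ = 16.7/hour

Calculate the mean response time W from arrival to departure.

First, compute utilization: ρ = λ/μ = 11.2/16.7 = 0.6707
For M/M/1: W = 1/(μ-λ)
W = 1/(16.7-11.2) = 1/5.50
W = 0.1818 hours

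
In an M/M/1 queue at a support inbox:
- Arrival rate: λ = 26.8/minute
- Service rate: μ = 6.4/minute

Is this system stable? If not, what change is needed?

Stability requires ρ = λ/(cμ) < 1
ρ = 26.8/(1 × 6.4) = 26.8/6.40 = 4.1875
Since 4.1875 ≥ 1, the system is UNSTABLE.
Queue grows without bound. Need μ > λ = 26.8.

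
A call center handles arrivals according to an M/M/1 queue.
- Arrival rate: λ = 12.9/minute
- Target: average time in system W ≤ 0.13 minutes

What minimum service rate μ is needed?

For M/M/1: W = 1/(μ-λ)
Need W ≤ 0.13, so 1/(μ-λ) ≤ 0.13
μ - λ ≥ 1/0.13 = 7.6923
μ ≥ 12.9 + 7.6923 = 20.5923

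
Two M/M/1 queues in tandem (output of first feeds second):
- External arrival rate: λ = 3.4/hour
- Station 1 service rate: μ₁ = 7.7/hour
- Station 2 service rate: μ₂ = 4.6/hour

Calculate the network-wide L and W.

By Jackson's theorem, each station behaves as independent M/M/1.
Station 1: ρ₁ = 3.4/7.7 = 0.4416, L₁ = ρ₁/(1-ρ₁) = λ/(μ₁-λ) = 3.4/4.30 = 0.7907
Station 2: ρ₂ = 3.4/4.6 = 0.7391, L₂ = ρ₂/(1-ρ₂) = λ/(μ₂-λ) = 3.4/1.20 = 2.8333
Total: L = L₁ + L₂ = 0.7907 + 2.8333 = 3.6240
W = L/λ = 3.6240/3.4 = 1.0659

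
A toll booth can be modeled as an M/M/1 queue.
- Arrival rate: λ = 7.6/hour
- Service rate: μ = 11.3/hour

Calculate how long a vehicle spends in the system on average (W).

First, compute utilization: ρ = λ/μ = 7.6/11.3 = 0.6726
For M/M/1: W = 1/(μ-λ)
W = 1/(11.3-7.6) = 1/3.70
W = 0.2703 hours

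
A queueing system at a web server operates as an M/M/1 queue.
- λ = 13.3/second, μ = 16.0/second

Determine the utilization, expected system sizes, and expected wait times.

Step 1: ρ = λ/μ = 13.3/16.0 = 0.8313
Step 2: L = λ/(μ-λ) = 13.3/2.70 = 4.9259
Step 3: Lq = λ²/(μ(μ-λ)) = 176.89/(16.0×2.70) = 4.0947
Step 4: W = 1/(μ-λ) = 1/2.70 = 0.37037
Step 5: Wq = λ/(μ(μ-λ)) = 13.3/(16.0×2.70) = 0.3079
Step 6: P(0) = 1-ρ = 0.1687
Verify: L = λW = 13.3×0.37037 = 4.9259 ✔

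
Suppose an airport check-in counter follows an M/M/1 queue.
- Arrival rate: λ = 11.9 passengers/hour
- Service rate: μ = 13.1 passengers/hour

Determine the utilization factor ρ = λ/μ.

Server utilization: ρ = λ/μ
ρ = 11.9/13.1 = 0.9084
The server is busy 90.84% of the time.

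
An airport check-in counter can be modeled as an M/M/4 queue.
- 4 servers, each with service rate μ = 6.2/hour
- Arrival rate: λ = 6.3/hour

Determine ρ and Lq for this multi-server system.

Traffic intensity: ρ = λ/(cμ) = 6.3/(4×6.2) = 0.2540
Since ρ = 0.2540 < 1, system is stable.
Offered load a = λ/μ = cρ = 6.3/6.2 = 1.0161
P₀ = [ Σₙ₌₀^3 aⁿ/n! + a^4/(4!(1-ρ)) ]⁻¹
Σ = a^0/0! + a^1/1! + a^2/2! + a^3/3! = 1.0000 + 1.0161 + 0.5163 + 0.1749 = 2.7073
a^4/(4!(1-ρ)) = 1.0661/(24 × 0.7460) = 0.05955
P₀ = 1/(2.7073 + 0.05955) = 0.3614
Lq = P₀·a^4·ρ / (4!(1-ρ)²) = 0.36143 × 1.0661 × 0.25403 / (24 × 0.55647) = 0.007329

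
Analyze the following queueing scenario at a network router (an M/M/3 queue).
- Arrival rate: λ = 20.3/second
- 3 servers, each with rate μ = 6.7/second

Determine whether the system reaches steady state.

Stability requires ρ = λ/(cμ) < 1
ρ = 20.3/(3 × 6.7) = 20.3/20.10 = 1.0100
Since 1.0100 ≥ 1, the system is UNSTABLE.
Need c > λ/μ = 20.3/6.7 = 3.03.
Minimum servers needed: c = 4.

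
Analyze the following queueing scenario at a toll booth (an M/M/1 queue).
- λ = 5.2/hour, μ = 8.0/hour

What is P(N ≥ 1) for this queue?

ρ = λ/μ = 5.2/8.0 = 0.6500
P(N ≥ n) = ρⁿ
P(N ≥ 1) = 0.6500^1
P(N ≥ 1) = 0.6500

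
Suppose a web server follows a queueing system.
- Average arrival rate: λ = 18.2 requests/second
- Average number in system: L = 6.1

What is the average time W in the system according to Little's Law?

Little's Law: L = λW, so W = L/λ
W = 6.1/18.2 = 0.3352 seconds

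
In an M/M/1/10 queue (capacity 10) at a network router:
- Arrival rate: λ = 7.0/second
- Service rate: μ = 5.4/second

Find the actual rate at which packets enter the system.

ρ = λ/μ = 7.0/5.4 = 1.296296
P₀ = (1-ρ)/(1-ρ^(K+1)) = (1-1.296296)/(1-1.296296^11) = -0.2963/-16.3678 = 0.01810
P_K = P₀×ρ^K = 0.01810 × 1.296296^10 = 0.01810 × 13.3981 = 0.2425
λ_eff = λ(1-P_K) = 7.0 × (1 - 0.24254) = 7.0 × 0.75746 = 5.3022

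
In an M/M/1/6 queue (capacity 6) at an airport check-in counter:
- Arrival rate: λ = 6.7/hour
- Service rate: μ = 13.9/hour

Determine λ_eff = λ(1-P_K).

ρ = λ/μ = 6.7/13.9 = 0.48201
P₀ = (1-ρ)/(1-ρ^(K+1)) = (1-0.48201)/(1-0.48201^7) = 0.5180/0.9940 = 0.5211
P_K = P₀×ρ^K = 0.52114 × 0.48201^6 = 0.52114 × 0.012541 = 0.006536
λ_eff = λ(1-P_K) = 6.7 × (1 - 0.006536) = 6.7 × 0.99346 = 6.6562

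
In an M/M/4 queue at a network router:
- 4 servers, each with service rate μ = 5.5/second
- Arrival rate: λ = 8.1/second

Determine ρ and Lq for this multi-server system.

Traffic intensity: ρ = λ/(cμ) = 8.1/(4×5.5) = 0.3682
Since ρ = 0.3682 < 1, system is stable.
Offered load a = λ/μ = cρ = 8.1/5.5 = 1.4727
P₀ = [ Σₙ₌₀^3 aⁿ/n! + a^4/(4!(1-ρ)) ]⁻¹
Σ = a^0/0! + a^1/1! + a^2/2! + a^3/3! = 1.0000 + 1.4727 + 1.0845 + 0.5324 = 4.0896
a^4/(4!(1-ρ)) = 4.7042/(24 × 0.6318) = 0.3102
P₀ = 1/(4.0896 + 0.3102) = 0.2273
Lq = P₀·a^4·ρ / (4!(1-ρ)²) = 0.2273 × 4.7042 × 0.3682 / (24 × 0.3992) = 0.04109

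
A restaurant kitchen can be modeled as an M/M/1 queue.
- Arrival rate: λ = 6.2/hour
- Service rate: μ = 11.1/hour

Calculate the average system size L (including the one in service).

ρ = λ/μ = 6.2/11.1 = 0.5586
For M/M/1: L = λ/(μ-λ)
L = 6.2/(11.1-6.2) = 6.2/4.90
L = 1.2653 orders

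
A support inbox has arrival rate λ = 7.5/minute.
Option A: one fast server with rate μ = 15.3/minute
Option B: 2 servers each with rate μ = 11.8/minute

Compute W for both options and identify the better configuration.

Option A: single server μ = 15.3 (M/M/1)
  ρ_A = 7.5/15.3 = 0.4902
  W_A = 1/(μ-λ) = 1/(15.3-7.5) = 1/7.80 = 0.1282

Option B: 2 servers μ = 11.8 (M/M/2)
  ρ_B = λ/(cμ) = 7.5/(2×11.8) = 0.3178
  Offered load a = λ/μ = cρ = 7.5/11.8 = 0.6356
  P₀ = [ Σₙ₌₀^1 aⁿ/n! + a^2/(2!(1-ρ)) ]⁻¹
  Σ = a^0/0! + a^1/1! = 1.0000 + 0.6356 = 1.6356
  a^2/(2!(1-ρ)) = 0.4040/(2 × 0.6822) = 0.2961
  P₀ = 1/(1.6356 + 0.2961) = 0.5177
  Lq = P₀·a^2·ρ / (2!(1-ρ)²) = 0.51768 × 0.40398 × 0.31780 / (2 × 0.46540) = 0.07140
  Wq_B = Lq/λ = 0.07140/7.5 = 0.009520
  W_B = Wq_B + 1/μ = 0.009520 + 0.08475 = 0.09427

Since W_B = 0.09427 < W_A = 0.1282, Option B (multiple servers) has the shorter time in system.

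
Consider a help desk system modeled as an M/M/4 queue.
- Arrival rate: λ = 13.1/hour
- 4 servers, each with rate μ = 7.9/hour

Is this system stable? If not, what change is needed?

Stability requires ρ = λ/(cμ) < 1
ρ = 13.1/(4 × 7.9) = 13.1/31.60 = 0.4146
Since 0.4146 < 1, the system is STABLE.
The servers are busy 41.46% of the time.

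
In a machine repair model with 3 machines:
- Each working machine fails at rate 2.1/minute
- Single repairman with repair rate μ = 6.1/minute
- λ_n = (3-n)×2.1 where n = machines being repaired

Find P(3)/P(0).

P(3)/P(0) = ∏_{i=0}^{3-1} λ_i/μ_{i+1}
= (3-0)×2.1/6.1 × (3-1)×2.1/6.1 × (3-2)×2.1/6.1
= 0.2448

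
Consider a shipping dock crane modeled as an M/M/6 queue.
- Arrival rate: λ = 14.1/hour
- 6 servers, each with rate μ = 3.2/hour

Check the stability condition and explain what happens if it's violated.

Stability requires ρ = λ/(cμ) < 1
ρ = 14.1/(6 × 3.2) = 14.1/19.20 = 0.7344
Since 0.7344 < 1, the system is STABLE.
The servers are busy 73.44% of the time.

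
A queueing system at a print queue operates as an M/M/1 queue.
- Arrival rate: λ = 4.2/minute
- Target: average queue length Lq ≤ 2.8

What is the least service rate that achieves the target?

For M/M/1: Lq = λ²/(μ(μ-λ))
Need Lq ≤ 2.8, i.e. μ(μ-λ) ≥ λ²/2.8
μ² - 4.2μ - 17.64/2.8 ≥ 0  →  μ² - 4.2μ - 6.3000 ≥ 0
Quadratic formula (positive root): μ = [λ + √(λ² + 4×6.3000)]/2
Discriminant: 17.64 + 4×6.3000 = 42.8400, √42.8400 = 6.5452
μ ≥ (4.2 + 6.5452)/2 = 5.3726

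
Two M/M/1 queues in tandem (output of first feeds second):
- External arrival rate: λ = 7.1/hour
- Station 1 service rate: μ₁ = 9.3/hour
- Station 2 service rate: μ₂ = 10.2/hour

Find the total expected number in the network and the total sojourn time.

By Jackson's theorem, each station behaves as independent M/M/1.
Station 1: ρ₁ = 7.1/9.3 = 0.7634, L₁ = ρ₁/(1-ρ₁) = λ/(μ₁-λ) = 7.1/2.20 = 3.2273
Station 2: ρ₂ = 7.1/10.2 = 0.6961, L₂ = ρ₂/(1-ρ₂) = λ/(μ₂-λ) = 7.1/3.10 = 2.2903
Total: L = L₁ + L₂ = 3.2273 + 2.2903 = 5.5176
W = L/λ = 5.5176/7.1 = 0.7771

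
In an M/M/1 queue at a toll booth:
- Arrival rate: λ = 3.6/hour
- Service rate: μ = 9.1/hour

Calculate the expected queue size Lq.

ρ = λ/μ = 3.6/9.1 = 0.3956
For M/M/1: Lq = λ²/(μ(μ-λ))
Lq = 12.96/(9.1 × 5.50)
Lq = 0.2589 vehicles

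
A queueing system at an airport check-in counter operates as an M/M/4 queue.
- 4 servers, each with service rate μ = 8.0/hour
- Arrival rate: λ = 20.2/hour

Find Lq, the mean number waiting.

Traffic intensity: ρ = λ/(cμ) = 20.2/(4×8.0) = 0.6312
Since ρ = 0.6312 < 1, system is stable.
Offered load a = λ/μ = cρ = 20.2/8.0 = 2.5250
P₀ = [ Σₙ₌₀^3 aⁿ/n! + a^4/(4!(1-ρ)) ]⁻¹
Σ = a^0/0! + a^1/1! + a^2/2! + a^3/3! = 1.0000 + 2.5250 + 3.1878 + 2.6831 = 9.3959
a^4/(4!(1-ρ)) = 40.6486/(24 × 0.36875) = 4.5931
P₀ = 1/(9.3959 + 4.5931) = 0.07148
Lq = P₀·a^4·ρ / (4!(1-ρ)²) = 0.071485 × 40.6486 × 0.63125 / (24 × 0.13598) = 0.5621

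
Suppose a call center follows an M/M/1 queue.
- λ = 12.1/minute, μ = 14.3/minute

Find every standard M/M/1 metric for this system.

Step 1: ρ = λ/μ = 12.1/14.3 = 0.8462
Step 2: L = λ/(μ-λ) = 12.1/2.20 = 5.5000
Step 3: Lq = λ²/(μ(μ-λ)) = 146.41/(14.3×2.20) = 4.6538
Step 4: W = 1/(μ-λ) = 1/2.20 = 0.454545
Step 5: Wq = λ/(μ(μ-λ)) = 12.1/(14.3×2.20) = 0.3846
Step 6: P(0) = 1-ρ = 0.1538
Verify: L = λW = 12.1×0.454545 = 5.5000 ✔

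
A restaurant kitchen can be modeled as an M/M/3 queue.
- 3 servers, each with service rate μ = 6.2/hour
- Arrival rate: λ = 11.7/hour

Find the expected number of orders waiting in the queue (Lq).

Traffic intensity: ρ = λ/(cμ) = 11.7/(3×6.2) = 0.6290
Since ρ = 0.6290 < 1, system is stable.
Offered load a = λ/μ = cρ = 11.7/6.2 = 1.8871
P₀ = [ Σₙ₌₀^2 aⁿ/n! + a^3/(3!(1-ρ)) ]⁻¹
Σ = a^0/0! + a^1/1! + a^2/2! = 1.0000 + 1.8871 + 1.7806 = 4.6677
a^3/(3!(1-ρ)) = 6.7202/(6 × 0.37097) = 3.0192
P₀ = 1/(4.6677 + 3.0192) = 0.1301
Lq = P₀·a^3·ρ / (3!(1-ρ)²) = 0.13009 × 6.7202 × 0.62903 / (6 × 0.13762) = 0.6660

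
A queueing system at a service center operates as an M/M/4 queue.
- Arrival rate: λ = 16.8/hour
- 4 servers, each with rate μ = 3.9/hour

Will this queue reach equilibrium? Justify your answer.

Stability requires ρ = λ/(cμ) < 1
ρ = 16.8/(4 × 3.9) = 16.8/15.60 = 1.0769
Since 1.0769 ≥ 1, the system is UNSTABLE.
Need c > λ/μ = 16.8/3.9 = 4.31.
Minimum servers needed: c = 5.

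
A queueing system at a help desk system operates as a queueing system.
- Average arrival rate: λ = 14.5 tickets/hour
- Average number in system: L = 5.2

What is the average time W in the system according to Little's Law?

Little's Law: L = λW, so W = L/λ
W = 5.2/14.5 = 0.3586 hours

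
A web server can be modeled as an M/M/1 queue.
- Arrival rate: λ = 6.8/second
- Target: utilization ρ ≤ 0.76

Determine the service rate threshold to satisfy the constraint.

ρ = λ/μ, so μ = λ/ρ
μ ≥ 6.8/0.76 = 8.9474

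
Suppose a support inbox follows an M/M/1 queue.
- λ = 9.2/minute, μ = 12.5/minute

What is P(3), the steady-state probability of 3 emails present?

ρ = λ/μ = 9.2/12.5 = 0.7360
P(n) = (1-ρ)ρⁿ
P(3) = (1-0.7360) × 0.7360^3
P(3) = 0.2640 × 0.3987
P(3) = 0.1053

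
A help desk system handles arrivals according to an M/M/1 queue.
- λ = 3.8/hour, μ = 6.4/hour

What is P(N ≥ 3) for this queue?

ρ = λ/μ = 3.8/6.4 = 0.5937
P(N ≥ n) = ρⁿ
P(N ≥ 3) = 0.5937^3
P(N ≥ 3) = 0.2093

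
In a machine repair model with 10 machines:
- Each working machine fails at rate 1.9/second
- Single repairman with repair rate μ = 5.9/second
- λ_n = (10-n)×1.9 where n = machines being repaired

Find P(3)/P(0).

P(3)/P(0) = ∏_{i=0}^{3-1} λ_i/μ_{i+1}
= (10-0)×1.9/5.9 × (10-1)×1.9/5.9 × (10-2)×1.9/5.9
= 24.0457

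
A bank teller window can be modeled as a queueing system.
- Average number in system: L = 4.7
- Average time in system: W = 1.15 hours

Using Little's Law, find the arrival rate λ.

Little's Law: L = λW, so λ = L/W
λ = 4.7/1.15 = 4.0870 transactions/hour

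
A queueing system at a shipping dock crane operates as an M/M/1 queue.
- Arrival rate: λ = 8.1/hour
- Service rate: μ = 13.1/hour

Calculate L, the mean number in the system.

ρ = λ/μ = 8.1/13.1 = 0.6183
For M/M/1: L = λ/(μ-λ)
L = 8.1/(13.1-8.1) = 8.1/5.00
L = 1.6200 containers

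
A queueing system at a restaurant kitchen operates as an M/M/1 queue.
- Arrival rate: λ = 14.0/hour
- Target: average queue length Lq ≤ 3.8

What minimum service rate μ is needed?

For M/M/1: Lq = λ²/(μ(μ-λ))
Need Lq ≤ 3.8, i.e. μ(μ-λ) ≥ λ²/3.8
μ² - 14.0μ - 196.00/3.8 ≥ 0  →  μ² - 14.0μ - 51.57895 ≥ 0
Quadratic formula (positive root): μ = [λ + √(λ² + 4×51.57895)]/2
Discriminant: 196.00 + 4×51.57895 = 402.3158, √402.3158 = 20.0578
μ ≥ (14.0 + 20.0578)/2 = 17.0289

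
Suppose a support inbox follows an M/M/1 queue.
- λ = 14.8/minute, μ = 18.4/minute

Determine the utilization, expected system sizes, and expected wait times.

Step 1: ρ = λ/μ = 14.8/18.4 = 0.8043
Step 2: L = λ/(μ-λ) = 14.8/3.60 = 4.1111
Step 3: Lq = λ²/(μ(μ-λ)) = 219.04/(18.4×3.60) = 3.3068
Step 4: W = 1/(μ-λ) = 1/3.60 = 0.27778
Step 5: Wq = λ/(μ(μ-λ)) = 14.8/(18.4×3.60) = 0.2234
Step 6: P(0) = 1-ρ = 0.1957
Verify: L = λW = 14.8×0.27778 = 4.1111 ✔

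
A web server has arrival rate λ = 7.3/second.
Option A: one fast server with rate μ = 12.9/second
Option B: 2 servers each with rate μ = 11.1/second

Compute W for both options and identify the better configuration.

Option A: single server μ = 12.9 (M/M/1)
  ρ_A = 7.3/12.9 = 0.5659
  W_A = 1/(μ-λ) = 1/(12.9-7.3) = 1/5.60 = 0.1786

Option B: 2 servers μ = 11.1 (M/M/2)
  ρ_B = λ/(cμ) = 7.3/(2×11.1) = 0.3288
  Offered load a = λ/μ = cρ = 7.3/11.1 = 0.6577
  P₀ = [ Σₙ₌₀^1 aⁿ/n! + a^2/(2!(1-ρ)) ]⁻¹
  Σ = a^0/0! + a^1/1! = 1.0000 + 0.6577 = 1.6577
  a^2/(2!(1-ρ)) = 0.4325/(2 × 0.6712) = 0.3222
  P₀ = 1/(1.6577 + 0.3222) = 0.5051
  Lq = P₀·a^2·ρ / (2!(1-ρ)²) = 0.50508 × 0.43251 × 0.32883 / (2 × 0.45047) = 0.07973
  Wq_B = Lq/λ = 0.07973/7.3 = 0.01092
  W_B = Wq_B + 1/μ = 0.01092 + 0.09009 = 0.1010

Since W_B = 0.1010 < W_A = 0.1786, Option B (multiple servers) has the shorter time in system.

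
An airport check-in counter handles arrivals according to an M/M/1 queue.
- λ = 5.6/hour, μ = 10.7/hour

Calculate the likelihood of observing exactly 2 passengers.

ρ = λ/μ = 5.6/10.7 = 0.5234
P(n) = (1-ρ)ρⁿ
P(2) = (1-0.5234) × 0.5234^2
P(2) = 0.47660 × 0.27395
P(2) = 0.1306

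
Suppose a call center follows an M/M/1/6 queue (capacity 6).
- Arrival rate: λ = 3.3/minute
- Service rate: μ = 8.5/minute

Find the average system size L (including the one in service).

ρ = λ/μ = 3.3/8.5 = 0.38824
P₀ = (1-ρ)/(1-ρ^(K+1)) = (1-0.38824)/(1-0.38824^7) = 0.6118/0.9987 = 0.6126
P_K = P₀×ρ^K = 0.6126 × 0.38824^6 = 0.6126 × 0.003425 = 0.002098
L = ρ[1 - (K+1)ρ^K + Kρ^(K+1)] / [(1-ρ)(1-ρ^(K+1))]
L = 0.38824 × (1 - 7×0.003425 + 6×0.001330) / ((1 - 0.38824) × (1 - 0.001330)) = 0.6253 calls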